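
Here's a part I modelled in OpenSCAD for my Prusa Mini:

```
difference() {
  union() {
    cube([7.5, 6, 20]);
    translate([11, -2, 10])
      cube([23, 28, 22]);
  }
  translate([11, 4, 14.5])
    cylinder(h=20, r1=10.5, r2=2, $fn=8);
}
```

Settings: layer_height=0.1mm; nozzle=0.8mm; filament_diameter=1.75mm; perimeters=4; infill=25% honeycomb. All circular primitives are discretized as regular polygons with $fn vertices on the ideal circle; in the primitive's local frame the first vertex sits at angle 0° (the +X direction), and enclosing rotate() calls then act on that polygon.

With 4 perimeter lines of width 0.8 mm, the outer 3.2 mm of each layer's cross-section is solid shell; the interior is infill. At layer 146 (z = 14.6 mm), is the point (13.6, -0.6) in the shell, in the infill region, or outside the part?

outside

At z = 14.6 mm: the cube (footprint 7.5×6) is included at this height; the cube at (11, -2) is present — its section is the full 23×28 rectangle; Merging all regions: the 2 present regions are separate (no shared area or edge), so areas and boundary lengths simply add and each stays a separate island — 2 connected regions; the cone at (11, 4): at t=0.005 of its height the radius interpolates to r₁+(r₂−r₁)t = 10.457, giving a regular 8-gon of that circumradius; After the difference (first − rest): starting from that combined region, the cone at (11, 4) partially overlaps it — only the 170.22 mm² overlap (of its 309.31 mm²) is removed, clipping the outline — 2 connected regions. Overall, the cross-section has 2 separate islands. The nearest boundary edge runs (34.00, -2.00)→(18.97, -2.00); distance from the point to it = 5.55 mm. The point is not inside any of the regions above, so it lies outside the cross-section (5.55 mm from the nearest boundary).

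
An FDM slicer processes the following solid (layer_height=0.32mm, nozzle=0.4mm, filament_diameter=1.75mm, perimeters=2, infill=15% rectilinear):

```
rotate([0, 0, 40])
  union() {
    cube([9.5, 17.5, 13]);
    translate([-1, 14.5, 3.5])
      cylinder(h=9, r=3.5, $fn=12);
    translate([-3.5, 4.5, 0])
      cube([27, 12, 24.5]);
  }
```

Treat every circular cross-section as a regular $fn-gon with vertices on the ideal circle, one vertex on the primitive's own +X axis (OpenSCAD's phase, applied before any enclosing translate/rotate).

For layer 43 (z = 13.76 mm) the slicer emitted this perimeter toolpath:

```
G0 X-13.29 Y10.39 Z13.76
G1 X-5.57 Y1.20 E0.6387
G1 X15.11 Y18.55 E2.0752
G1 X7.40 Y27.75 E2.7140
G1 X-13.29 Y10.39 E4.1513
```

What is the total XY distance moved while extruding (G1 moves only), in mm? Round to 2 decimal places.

Sum the Euclidean lengths of each G1 segment: total = 78.01 mm.

78.01 mm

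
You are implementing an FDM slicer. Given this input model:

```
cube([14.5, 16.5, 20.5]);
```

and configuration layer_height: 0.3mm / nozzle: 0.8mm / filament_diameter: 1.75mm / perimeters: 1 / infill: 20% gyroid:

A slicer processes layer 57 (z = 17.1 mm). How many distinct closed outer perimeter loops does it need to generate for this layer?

1

At z = 17.1 mm: the cube is present — its section is the full 14.5×16.5 rectangle. The result has 1 disconnected region.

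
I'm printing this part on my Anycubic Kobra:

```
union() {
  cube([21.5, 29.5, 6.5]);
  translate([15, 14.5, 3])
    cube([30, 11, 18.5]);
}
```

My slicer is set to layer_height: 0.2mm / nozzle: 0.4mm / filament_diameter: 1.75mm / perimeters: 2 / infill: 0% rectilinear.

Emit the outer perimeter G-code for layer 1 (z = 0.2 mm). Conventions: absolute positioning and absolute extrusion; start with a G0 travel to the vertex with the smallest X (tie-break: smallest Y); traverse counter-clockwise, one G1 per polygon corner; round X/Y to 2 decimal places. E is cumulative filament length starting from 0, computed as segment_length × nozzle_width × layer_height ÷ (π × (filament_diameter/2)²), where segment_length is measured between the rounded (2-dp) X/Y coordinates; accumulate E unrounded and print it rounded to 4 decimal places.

At z = 0.2 mm: the cube (footprint 21.5×29.5) is included at this height; the cube at (15, 14.5) is absent (z outside [3, 21.5]); Combining (union): only the 21.5×29.5 cube is present, so the union is just that shape — 1 connected region. The outline is a single polygon with 4 vertices. Extrusion per mm of travel: 0.4 × 0.2 / (π × 0.875²) = 0.033260. Accumulating E over each segment gives final E = 3.3925.

G0 X0.00 Y0.00 Z0.20
G1 X21.50 Y0.00 E0.7151
G1 X21.50 Y29.50 E1.6963
G1 X0.00 Y29.50 E2.4114
G1 X0.00 Y0.00 E3.3925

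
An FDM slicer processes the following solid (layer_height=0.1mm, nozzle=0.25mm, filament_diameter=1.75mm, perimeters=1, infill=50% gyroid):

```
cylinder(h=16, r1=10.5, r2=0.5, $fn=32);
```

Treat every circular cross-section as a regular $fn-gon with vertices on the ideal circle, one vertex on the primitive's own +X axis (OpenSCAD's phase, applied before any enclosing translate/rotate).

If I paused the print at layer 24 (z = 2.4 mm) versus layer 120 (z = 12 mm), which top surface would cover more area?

layer 24 (z = 2.4 mm)

Layer 24 (z = 2.4): the cone: at t=0.150 of its height the radius interpolates to r₁+(r₂−r₁)t = 9.000, giving a regular 32-gon of that circumradius (area = (32/2)·9.000²·sin(360°/32) = 252.84 mm²). So its area = 252.84 mm². Layer 120 (z = 12): the cone contributes a regular 32-gon of circumradius 3.000 (interpolated between r1=10.5 and r2=0.5 at t=0.750) (area = (32/2)·3.000²·sin(360°/32) = 28.09 mm²). So its area = 28.09 mm². Layer 24 is larger (252.84 vs 28.09 mm²).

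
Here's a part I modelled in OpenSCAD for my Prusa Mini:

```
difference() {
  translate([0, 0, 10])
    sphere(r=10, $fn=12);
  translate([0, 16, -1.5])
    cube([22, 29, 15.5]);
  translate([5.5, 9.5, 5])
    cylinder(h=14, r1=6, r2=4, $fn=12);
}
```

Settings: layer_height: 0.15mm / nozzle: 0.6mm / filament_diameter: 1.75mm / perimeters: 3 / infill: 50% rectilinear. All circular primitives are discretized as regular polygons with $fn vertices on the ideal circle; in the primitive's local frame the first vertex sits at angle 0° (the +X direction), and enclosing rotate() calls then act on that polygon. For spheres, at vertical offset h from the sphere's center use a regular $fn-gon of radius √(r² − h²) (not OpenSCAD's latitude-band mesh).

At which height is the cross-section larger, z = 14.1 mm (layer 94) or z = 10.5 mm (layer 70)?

Layer 94 (z = 14.1): the r=10 sphere slices to a regular 12-gon of circumradius 9.121 (√(r²−h²) with h=4.1 from center) (area = (12/2)·9.121²·sin(360°/12) = 249.57 mm²); the cube at (0, 16) does not reach this height (z outside [-1.5, 14]); the cone at (5.5, 9.5): at t=0.650 of its height the radius interpolates to r₁+(r₂−r₁)t = 4.700, giving a regular 12-gon of that circumradius (area = (12/2)·4.700²·sin(360°/12) = 66.27 mm²); After the difference (first − rest): starting from the r=10 sphere (249.57 mm²), the cone at (5.5, 9.5) partially overlaps it — only the 12.38 mm² overlap (of its 66.27 mm²) is removed, clipping the outline — area = 237.19 mm². So its area = 237.19 mm². Layer 70 (z = 10.5): the sphere: section is a regular 12-gon, circumradius = √(r²−h²) = √(10²−0.5²) = 9.987 (area = (12/2)·9.987²·sin(360°/12) = 299.25 mm²); the cube at (0, 16) is present — its section is the full 22×29 rectangle (area 638.00 mm²); the cone at (5.5, 9.5) (r1=6→r2=4) has section circumradius 5.214 here — a regular 12-gon (area = (12/2)·5.214²·sin(360°/12) = 81.57 mm²); Subtracting the remaining from the first: starting from the r=10 sphere (299.25 mm²), the 22×29 cube at (0, 16) misses the remaining region (no effect); the cone at (5.5, 9.5) partially overlaps it — only the 24.60 mm² overlap (of its 81.57 mm²) is removed, clipping the outline — area = 274.65 mm². So its area = 274.65 mm². Layer 70 is larger (274.65 vs 237.19 mm²).

layer 70 (z = 10.5 mm)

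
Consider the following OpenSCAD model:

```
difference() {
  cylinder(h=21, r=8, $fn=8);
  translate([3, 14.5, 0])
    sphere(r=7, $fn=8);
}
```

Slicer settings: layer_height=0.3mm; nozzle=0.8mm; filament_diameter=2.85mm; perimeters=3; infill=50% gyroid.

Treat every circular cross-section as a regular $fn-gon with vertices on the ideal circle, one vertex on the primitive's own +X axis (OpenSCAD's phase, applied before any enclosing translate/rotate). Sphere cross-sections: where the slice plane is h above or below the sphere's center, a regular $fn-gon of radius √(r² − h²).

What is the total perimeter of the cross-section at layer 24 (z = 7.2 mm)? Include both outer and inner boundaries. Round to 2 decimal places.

48.98 mm

At z = 7.2 mm: the r=8 cylinder gives a regular 8-gon of circumradius 8 (constant along its height) (perimeter = 2·8·8.000·sin(180°/8) = 48.98 mm); the sphere at (3, 14.5) is absent (|z−center|=7.200 > r=7); Subtracting the remaining from the first: none of the subtracted shapes is present at this height, so the r=8 cylinder is unchanged — boundary = 48.98 mm. Overall, the cross-section is a single solid region. Total boundary length (outer) = 48.98 mm.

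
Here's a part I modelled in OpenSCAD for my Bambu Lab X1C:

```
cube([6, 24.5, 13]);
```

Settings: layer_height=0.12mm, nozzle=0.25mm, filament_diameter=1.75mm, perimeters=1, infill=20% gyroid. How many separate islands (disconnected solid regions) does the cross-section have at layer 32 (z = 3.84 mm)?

At z = 3.84 mm: the 6×24.5 cube contributes its full rectangle. Overall, the cross-section is a single solid region. Island count = 1.

1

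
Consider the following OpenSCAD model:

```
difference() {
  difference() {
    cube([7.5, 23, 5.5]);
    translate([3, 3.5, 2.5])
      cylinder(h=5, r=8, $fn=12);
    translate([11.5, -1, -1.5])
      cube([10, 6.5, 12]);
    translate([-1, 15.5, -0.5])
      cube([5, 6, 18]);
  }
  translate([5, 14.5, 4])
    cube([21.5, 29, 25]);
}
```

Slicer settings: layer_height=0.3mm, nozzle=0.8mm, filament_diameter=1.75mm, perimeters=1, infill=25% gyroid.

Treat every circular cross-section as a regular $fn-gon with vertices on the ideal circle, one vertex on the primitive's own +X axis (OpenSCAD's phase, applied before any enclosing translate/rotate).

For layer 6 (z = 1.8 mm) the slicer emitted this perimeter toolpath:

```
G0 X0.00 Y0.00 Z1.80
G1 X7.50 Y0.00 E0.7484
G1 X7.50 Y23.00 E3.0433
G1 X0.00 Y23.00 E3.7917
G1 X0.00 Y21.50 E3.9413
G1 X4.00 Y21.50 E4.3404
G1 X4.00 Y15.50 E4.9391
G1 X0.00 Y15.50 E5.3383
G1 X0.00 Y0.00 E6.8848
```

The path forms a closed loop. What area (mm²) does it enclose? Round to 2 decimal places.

Apply the shoelace formula to the sequence of (X, Y) vertices; enclosed area = 148.50 mm².

148.50 mm²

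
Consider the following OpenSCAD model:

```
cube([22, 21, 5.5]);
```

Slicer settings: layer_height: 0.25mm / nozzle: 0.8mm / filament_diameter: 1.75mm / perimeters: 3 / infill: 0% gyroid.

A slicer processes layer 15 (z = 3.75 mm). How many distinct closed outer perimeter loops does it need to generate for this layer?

1

At z = 3.75 mm: the cube (footprint 22×21) is included at this height. The result has 1 disconnected region.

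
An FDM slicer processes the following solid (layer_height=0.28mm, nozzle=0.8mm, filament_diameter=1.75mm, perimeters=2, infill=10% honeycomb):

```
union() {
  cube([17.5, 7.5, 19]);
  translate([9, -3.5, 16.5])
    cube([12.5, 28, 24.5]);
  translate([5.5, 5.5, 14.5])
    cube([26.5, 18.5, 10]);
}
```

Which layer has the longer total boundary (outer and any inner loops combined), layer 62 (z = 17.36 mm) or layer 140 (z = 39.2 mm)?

layer 62 (z = 17.36 mm)

Layer 62 (z = 17.36): the 17.5×7.5 cube contributes its full rectangle (perimeter 50.00 mm); the 12.5×28 cube at (9, -3.5) contributes its full rectangle (perimeter 81.00 mm); the cube at (5.5, 5.5) (footprint 26.5×18.5) is included at this height (perimeter 90.00 mm); Merging all regions: the regions partially overlap (shared area 302.00 mm²), so the edge portions inside another operand are dropped and the merged outline is re-measured after clipping — boundary = 120.00 mm. So its perimeter = 120.00 mm. Layer 140 (z = 39.2): the cube does not reach this height (z outside [0, 19]); the cube at (9, -3.5) is present — its section is the full 12.5×28 rectangle (perimeter 81.00 mm); the cube at (5.5, 5.5) does not reach this height (z outside [14.5, 24.5]); Merging all regions: only the 12.5×28 cube at (9, -3.5) is present, so the union is just that shape — boundary = 81.00 mm. So its perimeter = 81.00 mm. Layer 62 is larger (120.00 vs 81.00 mm).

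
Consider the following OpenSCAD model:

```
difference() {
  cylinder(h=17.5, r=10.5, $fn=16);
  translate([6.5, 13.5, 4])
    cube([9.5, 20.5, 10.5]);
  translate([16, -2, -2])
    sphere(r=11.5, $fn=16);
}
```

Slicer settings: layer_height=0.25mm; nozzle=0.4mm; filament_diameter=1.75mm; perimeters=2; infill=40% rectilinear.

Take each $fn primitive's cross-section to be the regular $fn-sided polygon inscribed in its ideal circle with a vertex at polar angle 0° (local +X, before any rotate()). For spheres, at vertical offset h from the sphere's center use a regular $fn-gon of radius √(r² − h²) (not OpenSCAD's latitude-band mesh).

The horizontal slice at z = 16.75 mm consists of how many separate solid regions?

1

At z = 16.75 mm: the r=10.5 cylinder contributes a regular 16-gon of circumradius 10.5; the cube at (6.5, 13.5) is not intersected at this z (z outside [4, 14.5]); the sphere at (16, -2) is not intersected at this z (|z−center|=18.750 > r=11.5); Taking the first minus the rest: none of the subtracted shapes is present at this height, so the r=10.5 cylinder is unchanged — 1 connected region. The result has 1 disconnected region.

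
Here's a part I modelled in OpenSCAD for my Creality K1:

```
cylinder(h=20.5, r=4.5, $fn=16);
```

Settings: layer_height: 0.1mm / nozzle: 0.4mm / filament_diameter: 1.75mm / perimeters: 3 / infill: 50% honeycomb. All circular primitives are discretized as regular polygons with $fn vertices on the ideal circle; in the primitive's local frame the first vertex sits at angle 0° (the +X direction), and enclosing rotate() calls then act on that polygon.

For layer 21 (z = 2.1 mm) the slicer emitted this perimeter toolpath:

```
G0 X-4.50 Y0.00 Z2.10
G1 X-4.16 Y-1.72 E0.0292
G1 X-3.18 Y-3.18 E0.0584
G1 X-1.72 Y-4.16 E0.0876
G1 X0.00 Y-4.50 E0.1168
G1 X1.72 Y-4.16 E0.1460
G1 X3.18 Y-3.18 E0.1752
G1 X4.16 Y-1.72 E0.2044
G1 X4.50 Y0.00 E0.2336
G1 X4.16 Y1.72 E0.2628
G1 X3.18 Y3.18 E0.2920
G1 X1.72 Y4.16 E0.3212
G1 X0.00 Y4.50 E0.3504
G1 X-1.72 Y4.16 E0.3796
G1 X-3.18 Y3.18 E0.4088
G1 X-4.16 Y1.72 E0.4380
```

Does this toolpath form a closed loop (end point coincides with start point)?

no

Start point (G0): (-4.50, 0.00). End point (last G1): the path does not return to the start — open.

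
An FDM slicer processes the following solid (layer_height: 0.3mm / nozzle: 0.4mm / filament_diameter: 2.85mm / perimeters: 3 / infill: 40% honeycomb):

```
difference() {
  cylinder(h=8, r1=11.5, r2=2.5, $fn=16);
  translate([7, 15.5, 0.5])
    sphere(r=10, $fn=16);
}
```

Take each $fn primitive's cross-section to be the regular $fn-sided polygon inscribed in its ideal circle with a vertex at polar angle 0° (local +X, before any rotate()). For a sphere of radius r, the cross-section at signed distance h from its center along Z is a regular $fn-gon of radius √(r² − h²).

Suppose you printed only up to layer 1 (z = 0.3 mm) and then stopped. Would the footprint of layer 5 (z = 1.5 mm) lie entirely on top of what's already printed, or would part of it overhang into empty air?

Compare the two slices. At z = 0.3: the cone contributes a regular 16-gon of circumradius 11.162 (interpolated between r1=11.5 and r2=2.5 at t=0.037) (area = (16/2)·11.162²·sin(360°/16) = 381.46 mm²); the sphere at (7, 15.5): section is a regular 16-gon, circumradius = √(r²−h²) = √(10²−0.2²) = 9.998 (area = (16/2)·9.998²·sin(360°/16) = 306.02 mm²); After the difference (first − rest): starting from the cone (381.46 mm²), the r=10 sphere at (7, 15.5) partially overlaps it — only the 31.90 mm² overlap (of its 306.02 mm²) is removed, clipping the outline — area = 349.56 mm². At z = 1.5: the cone (r1=11.5→r2=2.5) has section circumradius 9.812 here — a regular 16-gon (area = (16/2)·9.812²·sin(360°/16) = 294.77 mm²); the r=10 sphere at (7, 15.5) contributes a regular 16-gon of circumradius √(10²−1²) = 9.950 (area = (16/2)·9.950²·sin(360°/16) = 303.09 mm²); Taking the first minus the rest: starting from the cone (294.77 mm²), the r=10 sphere at (7, 15.5) partially overlaps it — only the 16.30 mm² overlap (of its 303.09 mm²) is removed, clipping the outline — area = 278.47 mm². Checking containment: the cross-section at z = 1.5 is a subset of the cross-section at z = 0.3.

entirely on top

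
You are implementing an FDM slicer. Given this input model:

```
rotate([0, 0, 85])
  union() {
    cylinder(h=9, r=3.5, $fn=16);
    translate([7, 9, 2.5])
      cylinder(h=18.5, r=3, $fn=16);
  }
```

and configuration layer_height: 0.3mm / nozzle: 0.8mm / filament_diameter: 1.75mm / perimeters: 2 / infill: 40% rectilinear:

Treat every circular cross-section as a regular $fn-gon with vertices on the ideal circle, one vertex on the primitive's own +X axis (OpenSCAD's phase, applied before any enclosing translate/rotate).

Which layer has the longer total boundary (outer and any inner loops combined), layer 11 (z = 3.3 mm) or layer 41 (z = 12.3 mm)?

Layer 11 (z = 3.3): the cylinder: section is a regular 16-gon, circumradius r=3.5 (perimeter = 2·16·3.500·sin(180°/16) = 21.85 mm); the r=3 cylinder at (7, 9) contributes a regular 16-gon of circumradius 3 (perimeter = 2·16·3.000·sin(180°/16) = 18.73 mm); Taking the union: the 2 present regions are separate (no shared area or edge), so areas and boundary lengths simply add and each stays a separate island — boundary = 40.58 mm; (whole slice rotated 85° about Z — lengths, areas and connectivity unchanged). So its perimeter = 40.58 mm. Layer 41 (z = 12.3): the cylinder does not reach this height (z outside [0, 9]); the r=3 cylinder at (7, 9) contributes a regular 16-gon of circumradius 3 (perimeter = 2·16·3.000·sin(180°/16) = 18.73 mm); Taking the union: only the r=3 cylinder at (7, 9) is present, so the union is just that shape — boundary = 18.73 mm; (whole slice rotated 85° about Z — lengths, areas and connectivity unchanged). So its perimeter = 18.73 mm. Layer 11 is larger (40.58 vs 18.73 mm).

layer 11 (z = 3.3 mm)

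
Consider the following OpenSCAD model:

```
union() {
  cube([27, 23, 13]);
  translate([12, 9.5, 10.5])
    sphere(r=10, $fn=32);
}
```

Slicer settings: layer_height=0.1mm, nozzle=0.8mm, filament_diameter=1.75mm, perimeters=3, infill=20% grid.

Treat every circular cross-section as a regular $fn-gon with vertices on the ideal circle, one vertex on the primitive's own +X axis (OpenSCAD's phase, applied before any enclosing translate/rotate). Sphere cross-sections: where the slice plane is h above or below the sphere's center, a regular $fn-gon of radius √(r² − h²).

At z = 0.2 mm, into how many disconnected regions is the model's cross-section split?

At z = 0.2 mm: the 27×23 cube contributes its full rectangle; the sphere at (12, 9.5) is absent (|z−center|=10.300 > r=10); Merging all regions: only the 27×23 cube is present, so the union is just that shape — 1 connected region. The result has 1 disconnected region.

1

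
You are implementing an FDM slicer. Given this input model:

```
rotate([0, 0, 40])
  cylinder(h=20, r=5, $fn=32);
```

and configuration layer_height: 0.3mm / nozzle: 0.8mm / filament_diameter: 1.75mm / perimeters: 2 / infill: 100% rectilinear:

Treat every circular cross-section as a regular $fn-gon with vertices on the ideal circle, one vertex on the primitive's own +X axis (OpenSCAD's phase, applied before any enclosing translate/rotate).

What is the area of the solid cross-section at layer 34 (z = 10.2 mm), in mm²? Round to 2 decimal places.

78.04 mm²

At z = 10.2 mm: the cylinder: section is a regular 32-gon, circumradius r=5 (area = (32/2)·5.000²·sin(360°/32) = 78.04 mm²); (whole slice rotated 40° about Z — lengths, areas and connectivity unchanged). Overall, the cross-section is a single solid region. Net area = 78.04 mm².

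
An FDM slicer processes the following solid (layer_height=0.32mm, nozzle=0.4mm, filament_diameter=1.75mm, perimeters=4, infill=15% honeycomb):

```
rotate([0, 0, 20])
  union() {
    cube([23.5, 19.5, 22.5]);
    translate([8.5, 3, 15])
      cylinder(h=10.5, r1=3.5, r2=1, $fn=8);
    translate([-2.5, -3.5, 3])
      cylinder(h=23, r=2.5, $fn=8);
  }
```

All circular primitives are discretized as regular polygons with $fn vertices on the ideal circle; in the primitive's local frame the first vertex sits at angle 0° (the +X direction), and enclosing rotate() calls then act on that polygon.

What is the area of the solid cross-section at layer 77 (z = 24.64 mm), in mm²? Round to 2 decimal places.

At z = 24.64 mm: the cube is absent (z outside [0, 22.5]); the cone at (8.5, 3) (r1=3.5→r2=1) has section circumradius 1.205 here — a regular 8-gon (area = (8/2)·1.205²·sin(360°/8) = 4.11 mm²); the r=2.5 cylinder at (-2.5, -3.5) gives a regular 8-gon of circumradius 2.5 (constant along its height) (area = (8/2)·2.500²·sin(360°/8) = 17.68 mm²); Taking the union: the 2 present regions are separate (no shared area or edge), so areas and boundary lengths simply add and each stays a separate island — area = 21.78 mm²; (rotated 20° about Z; rotation is an isometry so areas/perimeters/island counts are preserved). Overall, the cross-section has 2 separate islands. Net area = 21.78 mm².

21.78 mm²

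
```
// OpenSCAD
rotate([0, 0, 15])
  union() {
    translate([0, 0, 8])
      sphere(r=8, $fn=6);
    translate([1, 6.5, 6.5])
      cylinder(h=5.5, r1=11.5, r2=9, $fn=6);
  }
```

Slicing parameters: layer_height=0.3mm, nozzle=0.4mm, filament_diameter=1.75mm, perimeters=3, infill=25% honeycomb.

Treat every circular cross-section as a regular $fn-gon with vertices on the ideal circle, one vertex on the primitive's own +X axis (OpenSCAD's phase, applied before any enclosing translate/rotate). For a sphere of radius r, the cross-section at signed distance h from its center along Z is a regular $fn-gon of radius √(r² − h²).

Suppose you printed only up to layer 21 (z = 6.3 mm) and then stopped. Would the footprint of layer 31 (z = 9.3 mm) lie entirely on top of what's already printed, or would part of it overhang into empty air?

part overhangs

Compare the two slices. At z = 6.3: the sphere: section is a regular 6-gon, circumradius = √(r²−h²) = √(8²−1.7²) = 7.817 (area = (6/2)·7.817²·sin(360°/6) = 158.77 mm²); the cone at (1, 6.5) is absent (z outside [6.5, 12]); Combining (union): only the r=8 sphere is present, so the union is just that shape — area = 158.77 mm²; (whole slice rotated 15° about Z — lengths, areas and connectivity unchanged). At z = 9.3: the r=8 sphere slices to a regular 6-gon of circumradius 7.894 (√(r²−h²) with h=1.3 from center) (area = (6/2)·7.894²·sin(360°/6) = 161.89 mm²); the cone at (1, 6.5): at t=0.509 of its height the radius interpolates to r₁+(r₂−r₁)t = 10.227, giving a regular 6-gon of that circumradius (area = (6/2)·10.227²·sin(360°/6) = 271.75 mm²); Combining (union): the regions partially overlap — summed areas 433.64 mm² minus the doubly-counted overlap 105.65 mm² gives 327.99 mm² — area = 327.99 mm²; (whole slice rotated 15° about Z — lengths, areas and connectivity unchanged). Checking containment: at z = 9.3 the cross-section extends beyond the z = 6.3 cross-section by about 169.22 mm².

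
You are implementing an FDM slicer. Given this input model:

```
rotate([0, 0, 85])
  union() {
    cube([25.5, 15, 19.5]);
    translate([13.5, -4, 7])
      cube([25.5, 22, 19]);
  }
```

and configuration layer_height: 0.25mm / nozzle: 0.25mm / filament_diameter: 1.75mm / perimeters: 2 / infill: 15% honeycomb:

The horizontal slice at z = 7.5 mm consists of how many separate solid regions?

At z = 7.5 mm: the 25.5×15 cube contributes its full rectangle; the cube at (13.5, -4) is present — its section is the full 25.5×22 rectangle; Merging all regions: the regions partially overlap (shared area 180.00 mm²), so overlapping operands fuse into one piece — 1 connected region; (rotated 85° about Z; rotation is an isometry so areas/perimeters/island counts are preserved). The result has 1 disconnected region.

1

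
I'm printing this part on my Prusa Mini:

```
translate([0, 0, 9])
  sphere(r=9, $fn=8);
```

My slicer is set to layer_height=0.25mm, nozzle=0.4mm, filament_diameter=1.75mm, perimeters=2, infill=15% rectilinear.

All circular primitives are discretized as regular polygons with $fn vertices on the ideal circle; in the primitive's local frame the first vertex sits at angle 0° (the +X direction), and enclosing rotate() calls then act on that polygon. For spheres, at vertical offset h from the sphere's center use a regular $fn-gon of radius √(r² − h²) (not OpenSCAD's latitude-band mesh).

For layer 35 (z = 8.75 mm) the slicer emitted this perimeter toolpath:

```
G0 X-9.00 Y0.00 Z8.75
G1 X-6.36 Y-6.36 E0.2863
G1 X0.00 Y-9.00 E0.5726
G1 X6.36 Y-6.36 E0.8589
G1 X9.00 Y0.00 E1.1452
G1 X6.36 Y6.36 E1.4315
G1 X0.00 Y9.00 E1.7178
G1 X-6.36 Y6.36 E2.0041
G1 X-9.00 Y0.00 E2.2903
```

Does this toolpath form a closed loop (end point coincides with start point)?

Start point (G0): (-9.00, 0.00). End point (last G1): the path returns to the start — closed.

yes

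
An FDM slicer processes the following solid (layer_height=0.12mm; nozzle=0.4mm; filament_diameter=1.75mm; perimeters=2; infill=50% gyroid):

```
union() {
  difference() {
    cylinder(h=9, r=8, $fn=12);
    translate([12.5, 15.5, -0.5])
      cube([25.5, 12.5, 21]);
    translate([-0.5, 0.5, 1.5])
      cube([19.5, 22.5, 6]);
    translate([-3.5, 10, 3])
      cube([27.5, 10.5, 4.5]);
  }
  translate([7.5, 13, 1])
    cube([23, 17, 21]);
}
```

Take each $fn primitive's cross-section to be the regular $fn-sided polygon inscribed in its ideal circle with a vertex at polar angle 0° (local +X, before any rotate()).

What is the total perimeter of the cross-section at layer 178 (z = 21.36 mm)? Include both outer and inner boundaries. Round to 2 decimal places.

80.00 mm

At z = 21.36 mm: the cylinder is absent (z outside [0, 9]); the cube at (12.5, 15.5) is absent (z outside [-0.5, 20.5]); the cube at (-0.5, 0.5) does not reach this height (z outside [1.5, 7.5]); the cube at (-3.5, 10) is absent (z outside [3, 7.5]); After the difference (first − rest): the first operand is absent here, so nothing remains; the cube at (7.5, 13) is present — its section is the full 23×17 rectangle (perimeter 80.00 mm); Taking the union: only the 23×17 cube at (7.5, 13) is present, so the union is just that shape — boundary = 80.00 mm. Overall, the cross-section is a single solid region. Total boundary length (outer) = 80.00 mm.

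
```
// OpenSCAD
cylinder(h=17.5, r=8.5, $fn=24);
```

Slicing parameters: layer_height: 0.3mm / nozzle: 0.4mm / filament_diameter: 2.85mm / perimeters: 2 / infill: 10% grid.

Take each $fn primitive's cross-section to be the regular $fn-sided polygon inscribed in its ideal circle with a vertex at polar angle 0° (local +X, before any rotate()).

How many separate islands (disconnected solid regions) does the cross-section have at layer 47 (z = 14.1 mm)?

1

At z = 14.1 mm: the r=8.5 cylinder gives a regular 24-gon of circumradius 8.5 (constant along its height). Overall, the cross-section is a single solid region. Island count = 1.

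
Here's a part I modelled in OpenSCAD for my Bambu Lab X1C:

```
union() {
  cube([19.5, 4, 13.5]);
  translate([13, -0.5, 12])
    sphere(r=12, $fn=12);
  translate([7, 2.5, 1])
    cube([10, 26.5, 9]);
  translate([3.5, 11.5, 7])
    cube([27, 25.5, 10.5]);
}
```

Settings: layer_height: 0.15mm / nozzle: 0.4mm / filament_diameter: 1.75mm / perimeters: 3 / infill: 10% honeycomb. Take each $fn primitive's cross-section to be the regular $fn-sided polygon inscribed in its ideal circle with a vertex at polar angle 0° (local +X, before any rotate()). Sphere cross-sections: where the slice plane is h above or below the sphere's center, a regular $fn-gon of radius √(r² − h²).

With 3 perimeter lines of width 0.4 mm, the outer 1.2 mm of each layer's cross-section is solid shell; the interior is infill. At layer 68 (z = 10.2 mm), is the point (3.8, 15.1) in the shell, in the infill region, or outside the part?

At z = 10.2 mm: the 19.5×4 cube contributes its full rectangle; the sphere at (13, -0.5): section is a regular 12-gon, circumradius = √(r²−h²) = √(12²−1.8²) = 11.864; the cube at (7, 2.5) does not reach this height (z outside [1, 10]); the cube at (3.5, 11.5) is present — its section is the full 27×25.5 rectangle; Combining (union): the regions partially overlap (shared area 70.78 mm²), so overlapping operands fuse into one piece — 2 connected regions. Overall, the cross-section has 2 separate islands. The nearest boundary edge runs (3.50, 11.50)→(3.50, 37.00); distance from the point to it = 0.30 mm. (Shell/infill is judged within the island containing the point — the largest one.) The point is inside the cross-section, 0.30 mm from the nearest boundary — within the 1.2 mm shell band (3 × 0.4).

shell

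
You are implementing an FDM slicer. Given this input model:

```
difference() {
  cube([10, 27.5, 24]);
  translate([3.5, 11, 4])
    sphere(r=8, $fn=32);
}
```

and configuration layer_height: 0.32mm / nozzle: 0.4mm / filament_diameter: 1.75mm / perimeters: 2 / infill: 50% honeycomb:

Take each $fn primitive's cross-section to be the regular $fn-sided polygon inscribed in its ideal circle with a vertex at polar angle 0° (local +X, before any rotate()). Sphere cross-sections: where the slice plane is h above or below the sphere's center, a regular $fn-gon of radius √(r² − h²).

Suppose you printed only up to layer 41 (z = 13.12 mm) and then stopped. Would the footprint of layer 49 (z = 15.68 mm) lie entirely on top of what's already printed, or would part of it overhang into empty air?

entirely on top

Compare the two slices. At z = 13.12: the cube is present — its section is the full 10×27.5 rectangle (area 275.00 mm²); the sphere at (3.5, 11) is not intersected at this z (|z−center|=9.120 > r=8); Taking the first minus the rest: none of the subtracted shapes is present at this height, so the 10×27.5 cube is unchanged — area = 275.00 mm². At z = 15.68: the cube (footprint 10×27.5) is included at this height (area 275.00 mm²); the sphere at (3.5, 11) does not reach this height (|z−center|=11.680 > r=8); Taking the first minus the rest: none of the subtracted shapes is present at this height, so the 10×27.5 cube is unchanged — area = 275.00 mm². Checking containment: the cross-section at z = 15.68 is a subset of the cross-section at z = 13.12.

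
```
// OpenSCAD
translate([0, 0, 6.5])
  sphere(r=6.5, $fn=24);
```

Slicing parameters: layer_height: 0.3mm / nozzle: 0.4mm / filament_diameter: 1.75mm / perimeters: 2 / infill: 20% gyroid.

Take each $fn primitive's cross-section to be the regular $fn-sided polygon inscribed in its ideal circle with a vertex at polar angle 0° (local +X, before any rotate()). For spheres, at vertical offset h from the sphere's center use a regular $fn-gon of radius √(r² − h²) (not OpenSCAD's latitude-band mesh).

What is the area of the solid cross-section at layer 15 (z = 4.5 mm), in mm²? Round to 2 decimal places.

118.80 mm²

At z = 4.5 mm: the r=6.5 sphere contributes a regular 24-gon of circumradius √(6.5²−2²) = 6.185 (area = (24/2)·6.185²·sin(360°/24) = 118.80 mm²). Overall, the cross-section is a single solid region. Net area = 118.80 mm².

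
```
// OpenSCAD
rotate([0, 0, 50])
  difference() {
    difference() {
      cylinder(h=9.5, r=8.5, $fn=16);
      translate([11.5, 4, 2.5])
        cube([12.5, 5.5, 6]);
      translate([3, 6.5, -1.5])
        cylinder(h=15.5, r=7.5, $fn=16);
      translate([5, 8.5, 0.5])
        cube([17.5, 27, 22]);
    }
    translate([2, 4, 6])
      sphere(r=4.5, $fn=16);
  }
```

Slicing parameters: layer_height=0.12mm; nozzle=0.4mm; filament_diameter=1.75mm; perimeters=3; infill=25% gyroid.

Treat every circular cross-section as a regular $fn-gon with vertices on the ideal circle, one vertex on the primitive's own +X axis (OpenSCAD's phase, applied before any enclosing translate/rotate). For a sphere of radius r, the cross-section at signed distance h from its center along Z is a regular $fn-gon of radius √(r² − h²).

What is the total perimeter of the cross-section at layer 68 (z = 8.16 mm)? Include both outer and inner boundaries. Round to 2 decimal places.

54.45 mm

At z = 8.16 mm: the r=8.5 cylinder contributes a regular 16-gon of circumradius 8.5 (perimeter = 2·16·8.500·sin(180°/16) = 53.06 mm); the cube at (11.5, 4) is present — its section is the full 12.5×5.5 rectangle (perimeter 36.00 mm); the cylinder at (3, 6.5): section is a regular 16-gon, circumradius r=7.5 (perimeter = 2·16·7.500·sin(180°/16) = 46.82 mm); the cube at (5, 8.5) is present — its section is the full 17.5×27 rectangle (perimeter 89.00 mm); Subtracting the remaining from the first: starting from the r=8.5 cylinder, the 12.5×5.5 cube at (11.5, 4) misses the remaining region (no effect); the r=7.5 cylinder at (3, 6.5) partially overlaps it — only the 86.46 mm² overlap (of its 172.21 mm²) is removed, clipping the outline; the 17.5×27 cube at (5, 8.5) misses the remaining region (no effect) — boundary = 54.45 mm; the r=4.5 sphere at (2, 4) slices to a regular 16-gon of circumradius 3.948 (√(r²−h²) with h=2.16 from center) (perimeter = 2·16·3.948·sin(180°/16) = 24.65 mm); Subtracting the remaining from the first: starting from that combined region, the r=4.5 sphere at (2, 4) misses the remaining region (no effect) — boundary = 54.45 mm; (whole slice rotated 50° about Z — lengths, areas and connectivity unchanged). Overall, the cross-section is a single solid region. Total boundary length (outer) = 54.45 mm.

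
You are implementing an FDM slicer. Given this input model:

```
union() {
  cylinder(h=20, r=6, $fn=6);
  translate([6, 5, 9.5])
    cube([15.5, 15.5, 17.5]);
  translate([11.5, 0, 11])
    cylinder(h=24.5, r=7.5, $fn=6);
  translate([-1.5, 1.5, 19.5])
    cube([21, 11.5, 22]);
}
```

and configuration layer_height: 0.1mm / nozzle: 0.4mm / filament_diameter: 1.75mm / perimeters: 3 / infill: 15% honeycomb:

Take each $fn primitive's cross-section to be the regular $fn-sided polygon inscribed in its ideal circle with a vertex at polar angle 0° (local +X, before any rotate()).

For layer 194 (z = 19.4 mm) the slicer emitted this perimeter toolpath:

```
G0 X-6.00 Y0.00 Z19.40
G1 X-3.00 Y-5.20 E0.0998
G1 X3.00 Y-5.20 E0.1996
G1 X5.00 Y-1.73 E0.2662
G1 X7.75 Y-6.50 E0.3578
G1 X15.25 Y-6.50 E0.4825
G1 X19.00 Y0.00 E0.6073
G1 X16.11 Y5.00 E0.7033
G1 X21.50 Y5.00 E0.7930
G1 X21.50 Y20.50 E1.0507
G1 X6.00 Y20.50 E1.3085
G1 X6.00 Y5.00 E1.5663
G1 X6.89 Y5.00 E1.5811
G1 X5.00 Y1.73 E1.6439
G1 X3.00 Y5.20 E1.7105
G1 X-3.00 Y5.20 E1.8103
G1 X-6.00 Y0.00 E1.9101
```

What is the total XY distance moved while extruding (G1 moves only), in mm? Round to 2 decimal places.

Sum the Euclidean lengths of each G1 segment: total = 114.86 mm.

114.86 mm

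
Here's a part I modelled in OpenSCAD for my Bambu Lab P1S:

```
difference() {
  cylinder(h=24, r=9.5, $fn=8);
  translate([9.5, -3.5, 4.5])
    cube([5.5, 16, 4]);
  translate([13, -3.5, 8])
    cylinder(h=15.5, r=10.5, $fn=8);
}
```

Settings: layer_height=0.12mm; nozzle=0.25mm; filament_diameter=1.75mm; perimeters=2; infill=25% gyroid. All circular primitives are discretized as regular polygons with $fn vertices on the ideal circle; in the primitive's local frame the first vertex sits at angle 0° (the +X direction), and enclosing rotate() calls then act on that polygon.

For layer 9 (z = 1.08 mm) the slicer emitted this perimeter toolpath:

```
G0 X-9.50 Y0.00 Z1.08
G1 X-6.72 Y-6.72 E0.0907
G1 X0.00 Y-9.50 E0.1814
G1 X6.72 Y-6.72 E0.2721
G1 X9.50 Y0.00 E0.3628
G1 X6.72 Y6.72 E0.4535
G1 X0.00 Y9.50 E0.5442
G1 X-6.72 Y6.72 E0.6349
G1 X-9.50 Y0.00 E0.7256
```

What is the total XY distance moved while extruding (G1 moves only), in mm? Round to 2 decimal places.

58.18 mm

Sum the Euclidean lengths of each G1 segment: total = 58.18 mm.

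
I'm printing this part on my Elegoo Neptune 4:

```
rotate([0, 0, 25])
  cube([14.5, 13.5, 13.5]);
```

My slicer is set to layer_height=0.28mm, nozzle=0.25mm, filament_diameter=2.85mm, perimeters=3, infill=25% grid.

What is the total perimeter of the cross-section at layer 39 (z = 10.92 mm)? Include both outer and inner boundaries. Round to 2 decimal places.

56.00 mm

At z = 10.92 mm: the cube (footprint 14.5×13.5) is included at this height (perimeter 56.00 mm); (rotated 25° about Z; rotation is an isometry so areas/perimeters/island counts are preserved). Overall, the cross-section is a single solid region. Total boundary length (outer) = 56.00 mm.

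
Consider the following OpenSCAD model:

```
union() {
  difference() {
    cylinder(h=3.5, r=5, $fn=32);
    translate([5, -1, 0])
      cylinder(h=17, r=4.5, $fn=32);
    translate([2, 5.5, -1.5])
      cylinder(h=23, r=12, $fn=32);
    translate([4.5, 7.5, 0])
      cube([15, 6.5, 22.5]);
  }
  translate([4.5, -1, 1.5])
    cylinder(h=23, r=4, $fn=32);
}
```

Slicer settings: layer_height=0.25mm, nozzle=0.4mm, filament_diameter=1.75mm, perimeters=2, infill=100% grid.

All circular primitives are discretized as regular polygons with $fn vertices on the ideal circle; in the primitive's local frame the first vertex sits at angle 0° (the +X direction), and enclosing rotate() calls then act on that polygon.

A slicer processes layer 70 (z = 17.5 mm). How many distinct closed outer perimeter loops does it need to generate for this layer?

At z = 17.5 mm: the cylinder does not reach this height (z outside [0, 3.5]); the cylinder at (5, -1) is not intersected at this z (z outside [0, 17]); the r=12 cylinder at (2, 5.5) contributes a regular 32-gon of circumradius 12; the cube at (4.5, 7.5) (footprint 15×6.5) is included at this height; Subtracting the remaining from the first: the first operand is absent here, so nothing remains; the r=4 cylinder at (4.5, -1) gives a regular 32-gon of circumradius 4 (constant along its height); Taking the union: only the r=4 cylinder at (4.5, -1) is present, so the union is just that shape — 1 connected region. The result has 1 disconnected region.

1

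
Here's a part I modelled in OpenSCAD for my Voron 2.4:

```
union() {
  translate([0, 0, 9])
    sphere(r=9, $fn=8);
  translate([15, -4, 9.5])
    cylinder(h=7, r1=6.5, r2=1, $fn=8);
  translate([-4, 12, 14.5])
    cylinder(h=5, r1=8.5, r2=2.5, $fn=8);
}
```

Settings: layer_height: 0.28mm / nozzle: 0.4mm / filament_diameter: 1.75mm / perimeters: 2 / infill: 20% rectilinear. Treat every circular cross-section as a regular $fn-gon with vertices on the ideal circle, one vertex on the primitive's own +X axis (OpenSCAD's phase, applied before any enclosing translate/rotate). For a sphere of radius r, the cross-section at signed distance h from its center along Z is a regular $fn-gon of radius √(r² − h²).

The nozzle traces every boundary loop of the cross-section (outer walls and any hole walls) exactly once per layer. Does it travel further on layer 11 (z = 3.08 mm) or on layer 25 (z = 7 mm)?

layer 25 (z = 7 mm)

Layer 11 (z = 3.08): the sphere: section is a regular 8-gon, circumradius = √(r²−h²) = √(9²−5.92²) = 6.779 (perimeter = 2·8·6.779·sin(180°/8) = 41.51 mm); the cone at (15, -4) is absent (z outside [9.5, 16.5]); the cone at (-4, 12) is absent (z outside [14.5, 19.5]); Taking the union: only the r=9 sphere is present, so the union is just that shape — boundary = 41.51 mm. So its perimeter = 41.51 mm. Layer 25 (z = 7): the r=9 sphere contributes a regular 8-gon of circumradius √(9²−2²) = 8.775 (perimeter = 2·8·8.775·sin(180°/8) = 53.73 mm); the cone at (15, -4) does not reach this height (z outside [9.5, 16.5]); the cone at (-4, 12) does not reach this height (z outside [14.5, 19.5]); Merging all regions: only the r=9 sphere is present, so the union is just that shape — boundary = 53.73 mm. So its perimeter = 53.73 mm. Layer 25 is larger (53.73 vs 41.51 mm).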